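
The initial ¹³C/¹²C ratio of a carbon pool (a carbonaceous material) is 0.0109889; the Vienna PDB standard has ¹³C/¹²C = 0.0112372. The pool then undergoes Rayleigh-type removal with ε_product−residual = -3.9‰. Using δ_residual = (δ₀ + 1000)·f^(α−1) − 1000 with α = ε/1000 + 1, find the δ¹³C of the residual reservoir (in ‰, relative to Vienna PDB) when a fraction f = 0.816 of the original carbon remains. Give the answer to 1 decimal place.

δ₀ = (0.0109889/0.0112372 − 1)×1000 = (0.977904 − 1)×1000 = -22.096‰
α − 1 = ε/1000 = -0.0039
f^(α−1) = 0.816^(-0.0039) = 1.000793
δ_res = (-22.096 + 1000) × 1.000793 − 1000 = 978.680 − 1000 = -21.32‰

-21.3‰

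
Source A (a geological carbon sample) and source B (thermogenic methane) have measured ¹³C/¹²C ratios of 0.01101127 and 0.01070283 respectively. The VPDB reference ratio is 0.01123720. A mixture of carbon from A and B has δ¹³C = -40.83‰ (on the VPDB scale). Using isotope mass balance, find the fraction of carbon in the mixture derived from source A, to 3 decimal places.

0.245

δ_A = (0.01101127/0.01123720 − 1)×1000 = (0.979894 − 1)×1000 = -20.106‰
δ_B = (0.01070283/0.01123720 − 1)×1000 = (0.952446 − 1)×1000 = -47.554‰
f_A = (δ_mix − δ_B)/(δ_A − δ_B) = (-40.83 − (-47.554))/(-20.106 − (-47.554))
f_A = 6.724 / 27.448 = 0.2450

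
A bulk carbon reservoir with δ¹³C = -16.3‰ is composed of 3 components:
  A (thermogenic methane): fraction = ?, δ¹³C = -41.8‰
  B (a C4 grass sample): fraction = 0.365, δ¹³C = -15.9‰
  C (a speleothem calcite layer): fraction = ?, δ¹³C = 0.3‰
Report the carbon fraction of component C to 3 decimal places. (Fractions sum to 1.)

Let f_C and f_A be the unknown fractions; fractions sum to 1 so f_C + f_A = 0.635.
Mass balance: Σ fᵢ·δᵢ = δ_bulk ⇒ f_C·(0.3) + f_A·(-41.8) = -16.3 − (-5.803) = -10.497
Substitute f_A = 0.635 − f_C:
f_C·(0.3 − -41.8) = -10.497 − 0.635×(-41.8) = 16.046
f_C = 16.046 / 42.1 = 0.3812

0.381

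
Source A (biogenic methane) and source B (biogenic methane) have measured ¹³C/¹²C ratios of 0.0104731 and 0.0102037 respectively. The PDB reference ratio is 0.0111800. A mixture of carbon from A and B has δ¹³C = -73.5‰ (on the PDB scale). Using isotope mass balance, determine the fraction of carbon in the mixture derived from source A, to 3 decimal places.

δ_A = (0.0104731/0.0111800 − 1)×1000 = (0.936771 − 1)×1000 = -63.229‰
δ_B = (0.0102037/0.0111800 − 1)×1000 = (0.912674 − 1)×1000 = -87.326‰
f_A = (δ_mix − δ_B)/(δ_A − δ_B) = (-73.5 − (-87.326))/(-63.229 − (-87.326))
f_A = 13.826 / 24.097 = 0.5738

0.574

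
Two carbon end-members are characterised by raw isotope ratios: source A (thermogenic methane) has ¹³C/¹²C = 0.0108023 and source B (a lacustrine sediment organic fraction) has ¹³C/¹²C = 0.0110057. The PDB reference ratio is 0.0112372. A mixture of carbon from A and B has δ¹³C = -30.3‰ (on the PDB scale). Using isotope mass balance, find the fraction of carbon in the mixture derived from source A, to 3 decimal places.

δ_A = (0.0108023/0.0112372 − 1)×1000 = (0.961298 − 1)×1000 = -38.702‰
δ_B = (0.0110057/0.0112372 − 1)×1000 = (0.979399 − 1)×1000 = -20.601‰
f_A = (δ_mix − δ_B)/(δ_A − δ_B) = (-30.3 − (-20.601))/(-38.702 − (-20.601))
f_A = -9.699 / -18.101 = 0.5358

0.536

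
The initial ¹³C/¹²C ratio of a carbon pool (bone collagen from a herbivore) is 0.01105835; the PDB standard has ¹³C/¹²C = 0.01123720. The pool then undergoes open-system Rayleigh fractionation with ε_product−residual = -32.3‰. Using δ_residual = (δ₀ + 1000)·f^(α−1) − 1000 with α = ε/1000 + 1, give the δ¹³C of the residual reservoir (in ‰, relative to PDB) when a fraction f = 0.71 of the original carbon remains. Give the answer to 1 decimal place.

-5.0‰

δ₀ = (0.01105835/0.01123720 − 1)×1000 = (0.984084 − 1)×1000 = -15.916‰
α − 1 = ε/1000 = -0.0323
f^(α−1) = 0.71^(-0.0323) = 1.011124
δ_res = (-15.916 + 1000) × 1.011124 − 1000 = 995.031 − 1000 = -4.97‰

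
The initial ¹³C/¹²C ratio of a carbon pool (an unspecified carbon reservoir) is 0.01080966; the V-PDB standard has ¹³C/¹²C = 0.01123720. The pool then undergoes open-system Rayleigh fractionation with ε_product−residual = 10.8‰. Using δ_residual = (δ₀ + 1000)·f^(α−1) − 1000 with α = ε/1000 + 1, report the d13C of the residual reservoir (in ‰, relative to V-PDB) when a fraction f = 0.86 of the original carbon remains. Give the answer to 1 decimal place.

δ₀ = (0.01080966/0.01123720 − 1)×1000 = (0.961953 − 1)×1000 = -38.047‰
α − 1 = ε/1000 = 0.0108
f^(α−1) = 0.86^(0.0108) = 0.998372
δ_res = (-38.047 + 1000) × 0.998372 − 1000 = 960.388 − 1000 = -39.61‰

-39.6‰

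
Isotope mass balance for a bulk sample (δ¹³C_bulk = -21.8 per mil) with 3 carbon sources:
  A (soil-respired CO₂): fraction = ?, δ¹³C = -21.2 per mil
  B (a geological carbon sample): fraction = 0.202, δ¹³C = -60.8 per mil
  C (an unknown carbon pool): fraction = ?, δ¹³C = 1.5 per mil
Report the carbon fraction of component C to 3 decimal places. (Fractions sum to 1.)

Let f_C and f_A be the unknown fractions; fractions sum to 1 so f_C + f_A = 0.798.
Mass balance: Σ fᵢ·δᵢ = δ_bulk ⇒ f_C·(1.5) + f_A·(-21.2) = -21.8 − (-12.282) = -9.518
Substitute f_A = 0.798 − f_C:
f_C·(1.5 − -21.2) = -9.518 − 0.798×(-21.2) = 7.399
f_C = 7.399 / 22.7 = 0.3260

0.326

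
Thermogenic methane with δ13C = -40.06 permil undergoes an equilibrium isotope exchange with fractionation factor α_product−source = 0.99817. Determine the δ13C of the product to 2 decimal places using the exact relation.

-41.82 permil

δ_product = (δ_source + 1000)·α − 1000
δ_product = (-40.06 + 1000) × 0.99817 − 1000
δ_product = 958.183 − 1000 = -41.817 permil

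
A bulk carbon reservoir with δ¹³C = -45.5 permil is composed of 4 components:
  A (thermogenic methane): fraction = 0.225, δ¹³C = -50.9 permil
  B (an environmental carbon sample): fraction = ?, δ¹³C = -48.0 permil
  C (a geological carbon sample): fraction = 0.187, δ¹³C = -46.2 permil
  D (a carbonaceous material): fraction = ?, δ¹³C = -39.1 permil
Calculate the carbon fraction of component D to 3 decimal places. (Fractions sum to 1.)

0.316

Let f_D and f_B be the unknown fractions; fractions sum to 1 so f_D + f_B = 0.588.
Mass balance: Σ fᵢ·δᵢ = δ_bulk ⇒ f_D·(-39.1) + f_B·(-48.0) = -45.5 − (-20.092) = -25.408
Substitute f_B = 0.588 − f_D:
f_D·(-39.1 − -48.0) = -25.408 − 0.588×(-48.0) = 2.816
f_D = 2.816 / 8.9 = 0.3164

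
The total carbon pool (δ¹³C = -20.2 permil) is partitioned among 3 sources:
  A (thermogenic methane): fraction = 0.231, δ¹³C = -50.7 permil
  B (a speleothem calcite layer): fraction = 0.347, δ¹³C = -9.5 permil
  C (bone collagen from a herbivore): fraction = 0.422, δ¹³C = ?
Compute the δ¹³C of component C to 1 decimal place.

-12.3 permil

Isotope mass balance: δ_bulk = Σ fᵢ·δᵢ.
-20.2 = 0.231×(-50.7) + 0.347×(-9.5) + 0.422×δ_C
0.422·δ_C = -20.2 − (-15.008) = -5.192
δ_C = -5.192 / 0.422 = -12.30 permil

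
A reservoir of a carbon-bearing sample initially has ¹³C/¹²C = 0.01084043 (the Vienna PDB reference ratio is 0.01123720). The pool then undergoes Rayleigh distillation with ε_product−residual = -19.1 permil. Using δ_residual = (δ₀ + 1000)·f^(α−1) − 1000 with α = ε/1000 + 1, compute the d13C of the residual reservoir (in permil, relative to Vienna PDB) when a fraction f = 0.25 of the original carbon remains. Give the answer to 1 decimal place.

-9.4 permil

δ₀ = (0.01084043/0.01123720 − 1)×1000 = (0.964691 − 1)×1000 = -35.309 permil
α − 1 = ε/1000 = -0.0191
f^(α−1) = 0.25^(-0.0191) = 1.026832
δ_res = (-35.309 + 1000) × 1.026832 − 1000 = 990.576 − 1000 = -9.42 permil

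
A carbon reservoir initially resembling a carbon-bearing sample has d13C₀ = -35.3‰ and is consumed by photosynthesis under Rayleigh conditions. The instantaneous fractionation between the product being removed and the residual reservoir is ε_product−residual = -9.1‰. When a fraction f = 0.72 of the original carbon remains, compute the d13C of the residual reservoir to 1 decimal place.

-32.4‰

Rayleigh residual: δ_res = (δ₀ + 1000)·f^(α−1) − 1000
α = ε/1000 + 1 = 0.99090, so α − 1 = -0.00910
f^(α−1) = 0.72^(-0.00910) = 1.002994
δ_res = (-35.3 + 1000) × 1.002994 − 1000 = 967.588 − 1000 = -32.41‰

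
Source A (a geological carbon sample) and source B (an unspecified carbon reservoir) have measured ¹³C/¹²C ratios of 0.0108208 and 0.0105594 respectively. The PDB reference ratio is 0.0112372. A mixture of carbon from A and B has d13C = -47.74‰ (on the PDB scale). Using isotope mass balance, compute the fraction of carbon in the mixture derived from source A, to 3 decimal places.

0.541

δ_A = (0.0108208/0.0112372 − 1)×1000 = (0.962945 − 1)×1000 = -37.055‰
δ_B = (0.0105594/0.0112372 − 1)×1000 = (0.939682 − 1)×1000 = -60.318‰
f_A = (δ_mix − δ_B)/(δ_A − δ_B) = (-47.74 − (-60.318))/(-37.055 − (-60.318))
f_A = 12.578 / 23.262 = 0.5407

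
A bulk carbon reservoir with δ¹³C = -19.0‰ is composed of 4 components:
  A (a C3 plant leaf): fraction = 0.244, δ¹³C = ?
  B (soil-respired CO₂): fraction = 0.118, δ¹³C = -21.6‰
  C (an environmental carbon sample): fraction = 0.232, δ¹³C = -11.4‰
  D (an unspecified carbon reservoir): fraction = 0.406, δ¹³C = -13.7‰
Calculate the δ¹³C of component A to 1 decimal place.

-33.8‰

Isotope mass balance: δ_bulk = Σ fᵢ·δᵢ.
-19.0 = 0.244×δ_A + 0.118×(-21.6) + 0.232×(-11.4) + 0.406×(-13.7)
0.244·δ_A = -19.0 − (-10.756) = -8.244
δ_A = -8.244 / 0.244 = -33.79‰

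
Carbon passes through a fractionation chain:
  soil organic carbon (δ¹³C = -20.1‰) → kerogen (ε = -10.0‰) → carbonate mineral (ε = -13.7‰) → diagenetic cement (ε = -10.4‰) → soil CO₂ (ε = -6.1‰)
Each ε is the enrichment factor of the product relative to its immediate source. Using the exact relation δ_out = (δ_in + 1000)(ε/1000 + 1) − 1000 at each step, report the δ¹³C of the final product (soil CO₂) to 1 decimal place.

-58.9‰

step 1: δ = (-20.10 + 1000)·(-10.0/1000 + 1) − 1000 = -29.90‰
step 2: δ = (-29.90 + 1000)·(-13.7/1000 + 1) − 1000 = -43.19‰
step 3: δ = (-43.19 + 1000)·(-10.4/1000 + 1) − 1000 = -53.14‰
step 4: δ = (-53.14 + 1000)·(-6.1/1000 + 1) − 1000 = -58.92‰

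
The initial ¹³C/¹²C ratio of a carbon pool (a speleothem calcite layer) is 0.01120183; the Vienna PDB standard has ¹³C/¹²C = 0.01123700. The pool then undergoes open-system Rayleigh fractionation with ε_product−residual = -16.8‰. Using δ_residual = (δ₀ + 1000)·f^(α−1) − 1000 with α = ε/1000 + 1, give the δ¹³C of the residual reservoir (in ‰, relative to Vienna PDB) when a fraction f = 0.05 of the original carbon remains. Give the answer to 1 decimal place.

δ₀ = (0.01120183/0.01123700 − 1)×1000 = (0.996870 − 1)×1000 = -3.130‰
α − 1 = ε/1000 = -0.0168
f^(α−1) = 0.05^(-0.0168) = 1.051616
δ_res = (-3.130 + 1000) × 1.051616 − 1000 = 1048.325 − 1000 = 48.32‰

48.3‰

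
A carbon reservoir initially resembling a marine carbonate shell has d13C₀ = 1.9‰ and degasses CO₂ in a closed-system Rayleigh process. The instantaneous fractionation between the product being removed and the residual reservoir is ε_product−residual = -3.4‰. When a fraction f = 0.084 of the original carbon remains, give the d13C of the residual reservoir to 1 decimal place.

Rayleigh residual: δ_res = (δ₀ + 1000)·f^(α−1) − 1000
α = ε/1000 + 1 = 0.99660, so α − 1 = -0.00340
f^(α−1) = 0.084^(-0.00340) = 1.008457
δ_res = (1.9 + 1000) × 1.008457 − 1000 = 1010.373 − 1000 = 10.37‰

10.4‰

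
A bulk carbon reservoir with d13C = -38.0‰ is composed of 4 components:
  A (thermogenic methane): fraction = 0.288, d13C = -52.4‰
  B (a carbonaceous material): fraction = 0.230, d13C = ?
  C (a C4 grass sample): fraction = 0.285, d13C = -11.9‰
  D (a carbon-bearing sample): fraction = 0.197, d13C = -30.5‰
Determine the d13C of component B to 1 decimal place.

-58.7‰

Isotope mass balance: δ_bulk = Σ fᵢ·δᵢ.
-38.0 = 0.288×(-52.4) + 0.230×δ_B + 0.285×(-11.9) + 0.197×(-30.5)
0.230·δ_B = -38.0 − (-24.491) = -13.509
δ_B = -13.509 / 0.230 = -58.73‰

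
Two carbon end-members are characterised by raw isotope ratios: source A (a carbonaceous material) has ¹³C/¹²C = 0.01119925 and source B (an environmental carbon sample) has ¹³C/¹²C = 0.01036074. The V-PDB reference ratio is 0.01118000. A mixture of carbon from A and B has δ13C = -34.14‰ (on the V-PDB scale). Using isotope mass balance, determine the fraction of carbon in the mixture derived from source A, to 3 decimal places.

0.522

δ_A = (0.01119925/0.01118000 − 1)×1000 = (1.001722 − 1)×1000 = 1.722‰
δ_B = (0.01036074/0.01118000 − 1)×1000 = (0.926721 − 1)×1000 = -73.279‰
f_A = (δ_mix − δ_B)/(δ_A − δ_B) = (-34.14 − (-73.279))/(1.722 − (-73.279))
f_A = 39.139 / 75.001 = 0.5218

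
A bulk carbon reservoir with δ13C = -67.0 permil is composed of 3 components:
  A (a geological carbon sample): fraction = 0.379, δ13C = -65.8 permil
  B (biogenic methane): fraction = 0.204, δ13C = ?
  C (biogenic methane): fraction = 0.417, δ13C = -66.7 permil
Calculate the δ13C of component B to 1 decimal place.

Isotope mass balance: δ_bulk = Σ fᵢ·δᵢ.
-67.0 = 0.379×(-65.8) + 0.204×δ_B + 0.417×(-66.7)
0.204·δ_B = -67.0 − (-52.752) = -14.248
δ_B = -14.248 / 0.204 = -69.84 permil

-69.8 permil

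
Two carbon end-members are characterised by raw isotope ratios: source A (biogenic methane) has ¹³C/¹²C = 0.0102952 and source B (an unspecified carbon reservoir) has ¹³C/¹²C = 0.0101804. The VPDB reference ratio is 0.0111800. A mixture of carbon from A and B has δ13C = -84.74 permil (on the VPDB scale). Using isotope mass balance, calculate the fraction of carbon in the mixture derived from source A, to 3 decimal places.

δ_A = (0.0102952/0.0111800 − 1)×1000 = (0.920859 − 1)×1000 = -79.141 permil
δ_B = (0.0101804/0.0111800 − 1)×1000 = (0.910590 − 1)×1000 = -89.410 permil
f_A = (δ_mix − δ_B)/(δ_A − δ_B) = (-84.74 − (-89.410))/(-79.141 − (-89.410))
f_A = 4.670 / 10.268 = 0.4548

0.455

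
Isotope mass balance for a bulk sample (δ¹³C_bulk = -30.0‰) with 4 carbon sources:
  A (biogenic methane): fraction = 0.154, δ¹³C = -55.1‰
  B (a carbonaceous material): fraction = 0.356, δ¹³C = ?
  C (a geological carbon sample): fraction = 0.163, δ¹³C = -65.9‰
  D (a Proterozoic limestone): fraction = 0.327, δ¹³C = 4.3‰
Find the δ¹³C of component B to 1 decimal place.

-34.2‰

Isotope mass balance: δ_bulk = Σ fᵢ·δᵢ.
-30.0 = 0.154×(-55.1) + 0.356×δ_B + 0.163×(-65.9) + 0.327×(4.3)
0.356·δ_B = -30.0 − (-17.821) = -12.179
δ_B = -12.179 / 0.356 = -34.21‰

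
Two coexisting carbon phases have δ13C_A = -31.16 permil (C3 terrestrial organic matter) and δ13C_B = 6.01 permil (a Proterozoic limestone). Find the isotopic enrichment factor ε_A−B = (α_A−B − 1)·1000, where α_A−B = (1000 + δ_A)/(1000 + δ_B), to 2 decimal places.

α_A−B = (1000 + -31.16) / (1000 + 6.01) = 968.84 / 1006.01 = 0.963052
ε_A−B = (0.963052 − 1) × 1000 = -36.948 permil
(The approximation ε ≈ δ_A − δ_B would give -37.17 permil.)

-36.95 permil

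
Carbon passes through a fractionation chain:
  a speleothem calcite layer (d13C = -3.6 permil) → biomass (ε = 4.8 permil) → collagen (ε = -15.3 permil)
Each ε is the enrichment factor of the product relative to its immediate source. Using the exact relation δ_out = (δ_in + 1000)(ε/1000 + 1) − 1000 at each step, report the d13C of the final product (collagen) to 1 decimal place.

step 1: δ = (-3.60 + 1000)·(4.8/1000 + 1) − 1000 = 1.18 permil
step 2: δ = (1.18 + 1000)·(-15.3/1000 + 1) − 1000 = -14.14 permil

-14.1 permil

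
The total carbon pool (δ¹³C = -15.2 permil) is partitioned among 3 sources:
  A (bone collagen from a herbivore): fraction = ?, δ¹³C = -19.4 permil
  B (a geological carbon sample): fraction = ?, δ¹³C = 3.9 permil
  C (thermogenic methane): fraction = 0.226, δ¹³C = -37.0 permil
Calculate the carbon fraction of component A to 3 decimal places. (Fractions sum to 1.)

0.423

Let f_A and f_B be the unknown fractions; fractions sum to 1 so f_A + f_B = 0.774.
Mass balance: Σ fᵢ·δᵢ = δ_bulk ⇒ f_A·(-19.4) + f_B·(3.9) = -15.2 − (-8.362) = -6.838
Substitute f_B = 0.774 − f_A:
f_A·(-19.4 − 3.9) = -6.838 − 0.774×(3.9) = -9.857
f_A = -9.857 / -23.3 = 0.4230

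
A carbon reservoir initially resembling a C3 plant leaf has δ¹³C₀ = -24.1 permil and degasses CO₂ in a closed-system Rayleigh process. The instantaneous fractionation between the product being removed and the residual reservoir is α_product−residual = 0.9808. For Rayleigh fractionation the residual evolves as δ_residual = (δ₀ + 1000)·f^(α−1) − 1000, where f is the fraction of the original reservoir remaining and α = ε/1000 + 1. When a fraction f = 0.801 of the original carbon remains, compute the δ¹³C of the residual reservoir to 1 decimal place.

-19.9 permil

Rayleigh residual: δ_res = (δ₀ + 1000)·f^(α−1) − 1000
α − 1 = -0.01920
f^(α−1) = 0.801^(-0.01920) = 1.004269
δ_res = (-24.1 + 1000) × 1.004269 − 1000 = 980.067 − 1000 = -19.93 permil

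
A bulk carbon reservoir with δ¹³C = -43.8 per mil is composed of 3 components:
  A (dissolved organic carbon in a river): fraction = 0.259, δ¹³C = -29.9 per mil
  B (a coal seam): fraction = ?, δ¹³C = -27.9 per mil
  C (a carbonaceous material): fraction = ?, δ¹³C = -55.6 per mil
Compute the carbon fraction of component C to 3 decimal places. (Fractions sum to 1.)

Let f_C and f_B be the unknown fractions; fractions sum to 1 so f_C + f_B = 0.741.
Mass balance: Σ fᵢ·δᵢ = δ_bulk ⇒ f_C·(-55.6) + f_B·(-27.9) = -43.8 − (-7.744) = -36.056
Substitute f_B = 0.741 − f_C:
f_C·(-55.6 − -27.9) = -36.056 − 0.741×(-27.9) = -15.382
f_C = -15.382 / -27.7 = 0.5553

0.555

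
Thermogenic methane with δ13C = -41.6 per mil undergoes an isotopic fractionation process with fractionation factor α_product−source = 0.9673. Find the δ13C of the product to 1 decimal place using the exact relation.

-72.9 per mil

δ_product = (δ_source + 1000)·α − 1000
δ_product = (-41.6 + 1000) × 0.9673 − 1000
δ_product = 927.060 − 1000 = -72.94 per mil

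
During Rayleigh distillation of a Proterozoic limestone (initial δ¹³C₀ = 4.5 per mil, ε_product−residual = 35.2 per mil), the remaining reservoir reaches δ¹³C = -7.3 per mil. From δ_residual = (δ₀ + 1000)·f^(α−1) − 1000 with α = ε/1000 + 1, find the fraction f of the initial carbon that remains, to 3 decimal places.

α − 1 = ε/1000 = 0.0352
(δ_res + 1000)/(δ₀ + 1000) = (-7.3 + 1000)/(4.5 + 1000) = 992.7/1004.5 = 0.988253
f = 0.988253^(1/0.0352) = exp(ln(0.988253)/0.0352) = exp(-0.01182/0.0352)
f = exp(-0.3357) = 0.7148

0.715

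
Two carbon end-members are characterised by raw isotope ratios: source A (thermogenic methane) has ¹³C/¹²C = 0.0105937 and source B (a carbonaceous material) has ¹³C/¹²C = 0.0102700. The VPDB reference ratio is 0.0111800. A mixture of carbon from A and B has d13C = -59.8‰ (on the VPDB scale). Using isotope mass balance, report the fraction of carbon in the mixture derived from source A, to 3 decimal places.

0.746

δ_A = (0.0105937/0.0111800 − 1)×1000 = (0.947558 − 1)×1000 = -52.442‰
δ_B = (0.0102700/0.0111800 − 1)×1000 = (0.918605 − 1)×1000 = -81.395‰
f_A = (δ_mix − δ_B)/(δ_A − δ_B) = (-59.8 − (-81.395))/(-52.442 − (-81.395))
f_A = 21.595 / 28.953 = 0.7459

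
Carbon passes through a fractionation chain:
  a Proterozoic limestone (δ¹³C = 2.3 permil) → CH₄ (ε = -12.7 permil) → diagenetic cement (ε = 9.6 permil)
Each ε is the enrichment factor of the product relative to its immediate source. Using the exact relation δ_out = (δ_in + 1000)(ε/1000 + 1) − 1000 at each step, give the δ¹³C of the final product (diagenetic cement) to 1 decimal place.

step 1: δ = (2.30 + 1000)·(-12.7/1000 + 1) − 1000 = -10.43 permil
step 2: δ = (-10.43 + 1000)·(9.6/1000 + 1) − 1000 = -0.93 permil

-0.9 permil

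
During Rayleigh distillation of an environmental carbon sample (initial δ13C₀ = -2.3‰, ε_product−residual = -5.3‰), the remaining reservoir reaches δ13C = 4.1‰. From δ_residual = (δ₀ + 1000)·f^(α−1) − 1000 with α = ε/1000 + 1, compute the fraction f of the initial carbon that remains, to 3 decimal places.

0.299

α − 1 = ε/1000 = -0.0053
(δ_res + 1000)/(δ₀ + 1000) = (4.1 + 1000)/(-2.3 + 1000) = 1004.1/997.7 = 1.006415
f = 1.006415^(1/-0.0053) = exp(ln(1.006415)/-0.0053) = exp(0.00639/-0.0053)
f = exp(-1.2065) = 0.2993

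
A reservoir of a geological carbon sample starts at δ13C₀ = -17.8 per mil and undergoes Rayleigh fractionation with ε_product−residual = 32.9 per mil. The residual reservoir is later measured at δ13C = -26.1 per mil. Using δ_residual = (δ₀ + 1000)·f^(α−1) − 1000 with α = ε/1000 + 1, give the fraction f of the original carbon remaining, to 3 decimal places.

0.773

α − 1 = ε/1000 = 0.0329
(δ_res + 1000)/(δ₀ + 1000) = (-26.1 + 1000)/(-17.8 + 1000) = 973.9/982.2 = 0.991550
f = 0.991550^(1/0.0329) = exp(ln(0.991550)/0.0329) = exp(-0.00849/0.0329)
f = exp(-0.2579) = 0.7726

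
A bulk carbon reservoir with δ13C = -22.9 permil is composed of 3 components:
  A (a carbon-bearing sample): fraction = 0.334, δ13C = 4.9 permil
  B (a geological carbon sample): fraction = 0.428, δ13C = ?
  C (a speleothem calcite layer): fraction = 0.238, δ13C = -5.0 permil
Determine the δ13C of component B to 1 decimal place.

-54.5 permil

Isotope mass balance: δ_bulk = Σ fᵢ·δᵢ.
-22.9 = 0.334×(4.9) + 0.428×δ_B + 0.238×(-5.0)
0.428·δ_B = -22.9 − (0.447) = -23.347
δ_B = -23.347 / 0.428 = -54.55 permil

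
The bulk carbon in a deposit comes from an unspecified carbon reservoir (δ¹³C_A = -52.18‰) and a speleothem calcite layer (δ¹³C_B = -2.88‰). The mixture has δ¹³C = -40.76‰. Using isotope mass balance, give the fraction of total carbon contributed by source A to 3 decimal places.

δ_mix = f_A·δ_A + (1 − f_A)·δ_B  ⇒  f_A = (δ_mix − δ_B)/(δ_A − δ_B)
f_A = (-40.76 − (-2.88)) / (-52.18 − (-2.88))
f_A = -37.88 / -49.30 = 0.7684

0.768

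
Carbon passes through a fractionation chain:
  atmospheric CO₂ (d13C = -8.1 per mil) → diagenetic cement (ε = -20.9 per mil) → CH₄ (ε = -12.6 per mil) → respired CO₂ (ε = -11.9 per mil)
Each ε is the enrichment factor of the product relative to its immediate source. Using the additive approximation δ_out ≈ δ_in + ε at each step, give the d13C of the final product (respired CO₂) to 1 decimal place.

-53.5 per mil

step 1: δ ≈ -8.1 + (-20.9) = -29.0 per mil
step 2: δ ≈ -29.0 + (-12.6) = -41.6 per mil
step 3: δ ≈ -41.6 + (-11.9) = -53.5 per mil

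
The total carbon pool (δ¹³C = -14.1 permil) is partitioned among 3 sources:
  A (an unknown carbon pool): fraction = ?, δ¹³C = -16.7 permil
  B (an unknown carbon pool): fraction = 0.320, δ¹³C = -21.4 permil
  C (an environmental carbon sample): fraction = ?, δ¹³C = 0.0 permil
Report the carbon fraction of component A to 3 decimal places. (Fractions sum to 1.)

Let f_A and f_C be the unknown fractions; fractions sum to 1 so f_A + f_C = 0.680.
Mass balance: Σ fᵢ·δᵢ = δ_bulk ⇒ f_A·(-16.7) + f_C·(-0.0) = -14.1 − (-6.848) = -7.252
Substitute f_C = 0.680 − f_A:
f_A·(-16.7 − -0.0) = -7.252 − 0.680×(-0.0) = -7.252
f_A = -7.252 / -16.7 = 0.4343

0.434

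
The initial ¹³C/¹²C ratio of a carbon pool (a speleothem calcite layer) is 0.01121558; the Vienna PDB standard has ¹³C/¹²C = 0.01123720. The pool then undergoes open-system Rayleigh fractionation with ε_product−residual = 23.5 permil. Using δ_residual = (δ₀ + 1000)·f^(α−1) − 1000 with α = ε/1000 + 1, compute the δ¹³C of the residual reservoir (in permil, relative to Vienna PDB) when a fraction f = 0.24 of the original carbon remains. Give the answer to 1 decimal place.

δ₀ = (0.01121558/0.01123720 − 1)×1000 = (0.998076 − 1)×1000 = -1.924 permil
α − 1 = ε/1000 = 0.0235
f^(α−1) = 0.24^(0.0235) = 0.967019
δ_res = (-1.924 + 1000) × 0.967019 − 1000 = 965.158 − 1000 = -34.84 permil

-34.8 permil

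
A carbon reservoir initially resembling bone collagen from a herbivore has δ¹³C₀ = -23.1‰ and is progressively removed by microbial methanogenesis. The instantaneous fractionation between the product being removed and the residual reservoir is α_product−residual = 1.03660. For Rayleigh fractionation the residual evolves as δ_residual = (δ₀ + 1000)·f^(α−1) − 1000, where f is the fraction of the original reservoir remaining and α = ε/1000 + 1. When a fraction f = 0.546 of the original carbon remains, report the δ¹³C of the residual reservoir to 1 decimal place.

Rayleigh residual: δ_res = (δ₀ + 1000)·f^(α−1) − 1000
α − 1 = 0.03660
f^(α−1) = 0.546^(0.03660) = 0.978095
δ_res = (-23.1 + 1000) × 0.978095 − 1000 = 955.501 − 1000 = -44.50‰

-44.5‰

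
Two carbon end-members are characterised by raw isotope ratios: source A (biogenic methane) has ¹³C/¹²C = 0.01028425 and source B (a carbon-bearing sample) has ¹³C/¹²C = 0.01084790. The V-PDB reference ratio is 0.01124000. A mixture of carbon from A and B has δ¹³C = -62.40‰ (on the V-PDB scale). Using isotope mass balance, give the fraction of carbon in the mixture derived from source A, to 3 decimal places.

δ_A = (0.01028425/0.01124000 − 1)×1000 = (0.914969 − 1)×1000 = -85.031‰
δ_B = (0.01084790/0.01124000 − 1)×1000 = (0.965116 − 1)×1000 = -34.884‰
f_A = (δ_mix − δ_B)/(δ_A − δ_B) = (-62.40 − (-34.884))/(-85.031 − (-34.884))
f_A = -27.516 / -50.147 = 0.5487

0.549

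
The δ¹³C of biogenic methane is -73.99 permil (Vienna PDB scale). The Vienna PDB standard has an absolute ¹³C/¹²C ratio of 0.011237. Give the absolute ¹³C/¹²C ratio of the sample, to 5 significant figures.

0.010406

R_sample = R_standard × (δ¹³C/1000 + 1)
R_sample = 0.011237 × (-73.99/1000 + 1) = 0.011237 × 0.926010
R_sample = 0.0104056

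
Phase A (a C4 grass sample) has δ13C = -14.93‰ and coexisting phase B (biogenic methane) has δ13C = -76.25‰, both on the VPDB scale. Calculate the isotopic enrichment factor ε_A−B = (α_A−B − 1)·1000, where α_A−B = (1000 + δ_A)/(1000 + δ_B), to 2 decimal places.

α_A−B = (1000 + -14.93) / (1000 + -76.25) = 985.07 / 923.75 = 1.066382
ε_A−B = (1.066382 − 1) × 1000 = 66.382‰
(The approximation ε ≈ δ_A − δ_B would give 61.32‰.)

66.38‰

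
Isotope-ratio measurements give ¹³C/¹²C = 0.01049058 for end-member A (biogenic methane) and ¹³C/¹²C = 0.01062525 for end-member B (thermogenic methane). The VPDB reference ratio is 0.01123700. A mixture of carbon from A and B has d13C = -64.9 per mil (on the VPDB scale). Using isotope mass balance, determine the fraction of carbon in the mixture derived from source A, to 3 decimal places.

0.873

δ_A = (0.01049058/0.01123700 − 1)×1000 = (0.933575 − 1)×1000 = -66.425 per mil
δ_B = (0.01062525/0.01123700 − 1)×1000 = (0.945559 − 1)×1000 = -54.441 per mil
f_A = (δ_mix − δ_B)/(δ_A − δ_B) = (-64.9 − (-54.441))/(-66.425 − (-54.441))
f_A = -10.459 / -11.985 = 0.8727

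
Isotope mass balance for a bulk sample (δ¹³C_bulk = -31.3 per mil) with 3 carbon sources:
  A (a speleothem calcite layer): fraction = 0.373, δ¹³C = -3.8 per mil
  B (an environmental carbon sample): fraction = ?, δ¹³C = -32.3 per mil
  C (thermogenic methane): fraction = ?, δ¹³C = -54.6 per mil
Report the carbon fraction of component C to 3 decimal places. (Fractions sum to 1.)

0.432

Let f_C and f_B be the unknown fractions; fractions sum to 1 so f_C + f_B = 0.627.
Mass balance: Σ fᵢ·δᵢ = δ_bulk ⇒ f_C·(-54.6) + f_B·(-32.3) = -31.3 − (-1.417) = -29.883
Substitute f_B = 0.627 − f_C:
f_C·(-54.6 − -32.3) = -29.883 − 0.627×(-32.3) = -9.631
f_C = -9.631 / -22.3 = 0.4319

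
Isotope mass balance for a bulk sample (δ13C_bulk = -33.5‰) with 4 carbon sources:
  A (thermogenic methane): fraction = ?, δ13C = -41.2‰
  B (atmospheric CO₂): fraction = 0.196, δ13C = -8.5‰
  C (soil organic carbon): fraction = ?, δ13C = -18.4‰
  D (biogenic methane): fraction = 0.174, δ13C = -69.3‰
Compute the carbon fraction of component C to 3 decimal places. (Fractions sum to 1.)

Let f_C and f_A be the unknown fractions; fractions sum to 1 so f_C + f_A = 0.630.
Mass balance: Σ fᵢ·δᵢ = δ_bulk ⇒ f_C·(-18.4) + f_A·(-41.2) = -33.5 − (-13.724) = -19.776
Substitute f_A = 0.630 − f_C:
f_C·(-18.4 − -41.2) = -19.776 − 0.630×(-41.2) = 6.180
f_C = 6.180 / 22.8 = 0.2711

0.271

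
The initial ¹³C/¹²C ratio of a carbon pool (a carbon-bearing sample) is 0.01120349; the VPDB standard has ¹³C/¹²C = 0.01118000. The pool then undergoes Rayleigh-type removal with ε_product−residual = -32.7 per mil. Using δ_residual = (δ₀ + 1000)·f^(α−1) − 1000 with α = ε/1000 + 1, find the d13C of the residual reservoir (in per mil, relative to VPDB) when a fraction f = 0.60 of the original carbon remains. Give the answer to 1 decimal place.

19.0 per mil

δ₀ = (0.01120349/0.01118000 − 1)×1000 = (1.002101 − 1)×1000 = 2.101 per mil
α − 1 = ε/1000 = -0.0327
f^(α−1) = 0.60^(-0.0327) = 1.016844
δ_res = (2.101 + 1000) × 1.016844 − 1000 = 1018.981 − 1000 = 18.98 per mil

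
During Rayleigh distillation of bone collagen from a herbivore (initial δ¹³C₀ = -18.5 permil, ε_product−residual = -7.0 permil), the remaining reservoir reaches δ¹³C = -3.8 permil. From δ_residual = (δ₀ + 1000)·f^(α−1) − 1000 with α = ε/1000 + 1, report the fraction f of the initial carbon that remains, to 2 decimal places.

α − 1 = ε/1000 = -0.0070
(δ_res + 1000)/(δ₀ + 1000) = (-3.8 + 1000)/(-18.5 + 1000) = 996.2/981.5 = 1.014977
f = 1.014977^(1/-0.0070) = exp(ln(1.014977)/-0.0070) = exp(0.01487/-0.0070)
f = exp(-2.1237) = 0.1196

0.12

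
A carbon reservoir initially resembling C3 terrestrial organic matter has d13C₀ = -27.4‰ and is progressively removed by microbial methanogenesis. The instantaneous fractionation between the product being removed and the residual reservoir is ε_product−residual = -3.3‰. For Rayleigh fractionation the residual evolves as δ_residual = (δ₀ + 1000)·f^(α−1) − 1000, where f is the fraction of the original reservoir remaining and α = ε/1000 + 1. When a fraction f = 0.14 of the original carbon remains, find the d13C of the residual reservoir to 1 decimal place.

-21.1‰

Rayleigh residual: δ_res = (δ₀ + 1000)·f^(α−1) − 1000
α = ε/1000 + 1 = 0.99670, so α − 1 = -0.00330
f^(α−1) = 0.14^(-0.00330) = 1.006509
δ_res = (-27.4 + 1000) × 1.006509 − 1000 = 978.931 − 1000 = -21.07‰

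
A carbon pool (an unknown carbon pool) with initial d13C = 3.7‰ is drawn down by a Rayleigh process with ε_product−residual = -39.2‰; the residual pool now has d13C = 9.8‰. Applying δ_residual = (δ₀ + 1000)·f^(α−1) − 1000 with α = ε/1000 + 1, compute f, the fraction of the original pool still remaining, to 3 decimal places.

α − 1 = ε/1000 = -0.0392
(δ_res + 1000)/(δ₀ + 1000) = (9.8 + 1000)/(3.7 + 1000) = 1009.8/1003.7 = 1.006078
f = 1.006078^(1/-0.0392) = exp(ln(1.006078)/-0.0392) = exp(0.00606/-0.0392)
f = exp(-0.1546) = 0.8568

0.857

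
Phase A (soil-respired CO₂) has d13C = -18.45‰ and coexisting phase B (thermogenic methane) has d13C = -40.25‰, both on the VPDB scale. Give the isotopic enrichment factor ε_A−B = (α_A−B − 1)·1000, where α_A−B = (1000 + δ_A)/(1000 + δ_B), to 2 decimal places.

α_A−B = (1000 + -18.45) / (1000 + -40.25) = 981.55 / 959.75 = 1.022714
ε_A−B = (1.022714 − 1) × 1000 = 22.714‰
(The approximation ε ≈ δ_A − δ_B would give 21.80‰.)

22.71‰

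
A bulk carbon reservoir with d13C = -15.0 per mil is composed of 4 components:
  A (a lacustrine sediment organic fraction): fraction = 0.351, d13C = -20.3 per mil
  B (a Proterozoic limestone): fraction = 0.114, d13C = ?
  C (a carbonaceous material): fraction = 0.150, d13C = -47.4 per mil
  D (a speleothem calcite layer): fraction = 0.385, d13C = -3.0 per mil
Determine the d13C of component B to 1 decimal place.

3.4 per mil

Isotope mass balance: δ_bulk = Σ fᵢ·δᵢ.
-15.0 = 0.351×(-20.3) + 0.114×δ_B + 0.150×(-47.4) + 0.385×(-3.0)
0.114·δ_B = -15.0 − (-15.390) = 0.390
δ_B = 0.390 / 0.114 = 3.42 per mil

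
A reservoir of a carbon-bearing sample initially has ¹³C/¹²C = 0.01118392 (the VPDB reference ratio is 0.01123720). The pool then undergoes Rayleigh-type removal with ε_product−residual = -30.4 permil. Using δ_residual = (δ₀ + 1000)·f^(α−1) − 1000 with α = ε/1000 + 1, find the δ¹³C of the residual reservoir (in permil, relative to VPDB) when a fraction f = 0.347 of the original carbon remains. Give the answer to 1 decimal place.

27.8 permil

δ₀ = (0.01118392/0.01123720 − 1)×1000 = (0.995259 − 1)×1000 = -4.741 permil
α − 1 = ε/1000 = -0.0304
f^(α−1) = 0.347^(-0.0304) = 1.032700
δ_res = (-4.741 + 1000) × 1.032700 − 1000 = 1027.803 − 1000 = 27.80 permil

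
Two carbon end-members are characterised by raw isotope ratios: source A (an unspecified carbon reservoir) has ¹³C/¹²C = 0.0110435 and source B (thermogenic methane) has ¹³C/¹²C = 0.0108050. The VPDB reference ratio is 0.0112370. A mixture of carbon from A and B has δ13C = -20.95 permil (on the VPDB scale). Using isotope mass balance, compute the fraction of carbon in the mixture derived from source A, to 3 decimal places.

0.824

δ_A = (0.0110435/0.0112370 − 1)×1000 = (0.982780 − 1)×1000 = -17.220 permil
δ_B = (0.0108050/0.0112370 − 1)×1000 = (0.961556 − 1)×1000 = -38.444 permil
f_A = (δ_mix − δ_B)/(δ_A − δ_B) = (-20.95 − (-38.444))/(-17.220 − (-38.444))
f_A = 17.494 / 21.225 = 0.8243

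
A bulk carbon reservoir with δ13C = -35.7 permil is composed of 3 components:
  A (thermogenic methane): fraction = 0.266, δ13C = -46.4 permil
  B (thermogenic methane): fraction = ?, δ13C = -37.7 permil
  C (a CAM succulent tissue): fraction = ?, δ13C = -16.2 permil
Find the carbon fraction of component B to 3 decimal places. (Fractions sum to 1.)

Let f_B and f_C be the unknown fractions; fractions sum to 1 so f_B + f_C = 0.734.
Mass balance: Σ fᵢ·δᵢ = δ_bulk ⇒ f_B·(-37.7) + f_C·(-16.2) = -35.7 − (-12.342) = -23.358
Substitute f_C = 0.734 − f_B:
f_B·(-37.7 − -16.2) = -23.358 − 0.734×(-16.2) = -11.467
f_B = -11.467 / -21.5 = 0.5333

0.533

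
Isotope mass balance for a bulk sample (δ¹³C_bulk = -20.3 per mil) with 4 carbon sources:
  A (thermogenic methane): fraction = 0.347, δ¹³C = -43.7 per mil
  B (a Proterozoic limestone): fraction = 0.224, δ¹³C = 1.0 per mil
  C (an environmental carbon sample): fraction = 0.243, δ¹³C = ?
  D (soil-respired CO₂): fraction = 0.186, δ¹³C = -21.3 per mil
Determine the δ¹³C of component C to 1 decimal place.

Isotope mass balance: δ_bulk = Σ fᵢ·δᵢ.
-20.3 = 0.347×(-43.7) + 0.224×(1.0) + 0.243×δ_C + 0.186×(-21.3)
0.243·δ_C = -20.3 − (-18.902) = -1.398
δ_C = -1.398 / 0.243 = -5.75 per mil

-5.8 per mil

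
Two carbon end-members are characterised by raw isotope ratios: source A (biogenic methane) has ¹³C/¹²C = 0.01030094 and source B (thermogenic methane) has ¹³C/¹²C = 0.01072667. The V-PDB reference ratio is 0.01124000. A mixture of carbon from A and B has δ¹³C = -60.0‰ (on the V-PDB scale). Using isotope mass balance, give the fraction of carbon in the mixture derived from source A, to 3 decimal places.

0.378

δ_A = (0.01030094/0.01124000 − 1)×1000 = (0.916454 − 1)×1000 = -83.546‰
δ_B = (0.01072667/0.01124000 − 1)×1000 = (0.954330 − 1)×1000 = -45.670‰
f_A = (δ_mix − δ_B)/(δ_A − δ_B) = (-60.0 − (-45.670))/(-83.546 − (-45.670))
f_A = -14.330 / -37.876 = 0.3783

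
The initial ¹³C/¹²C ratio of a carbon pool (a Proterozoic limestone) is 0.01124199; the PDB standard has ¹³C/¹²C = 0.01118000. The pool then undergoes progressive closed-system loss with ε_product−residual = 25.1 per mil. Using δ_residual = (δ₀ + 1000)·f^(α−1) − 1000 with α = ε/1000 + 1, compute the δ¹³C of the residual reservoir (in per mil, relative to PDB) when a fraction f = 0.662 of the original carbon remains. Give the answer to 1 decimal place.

-4.8 per mil

δ₀ = (0.01124199/0.01118000 − 1)×1000 = (1.005545 − 1)×1000 = 5.545 per mil
α − 1 = ε/1000 = 0.0251
f^(α−1) = 0.662^(0.0251) = 0.989700
δ_res = (5.545 + 1000) × 0.989700 − 1000 = 995.188 − 1000 = -4.81 per mil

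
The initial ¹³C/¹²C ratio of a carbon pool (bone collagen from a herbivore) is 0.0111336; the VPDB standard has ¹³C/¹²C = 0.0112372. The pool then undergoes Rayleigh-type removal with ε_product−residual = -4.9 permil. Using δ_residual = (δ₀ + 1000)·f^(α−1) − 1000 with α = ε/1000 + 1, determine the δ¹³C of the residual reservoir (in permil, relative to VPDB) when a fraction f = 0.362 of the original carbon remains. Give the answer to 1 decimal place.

δ₀ = (0.0111336/0.0112372 − 1)×1000 = (0.990781 − 1)×1000 = -9.219 permil
α − 1 = ε/1000 = -0.0049
f^(α−1) = 0.362^(-0.0049) = 1.004991
δ_res = (-9.219 + 1000) × 1.004991 − 1000 = 995.726 − 1000 = -4.27 permil

-4.3 permil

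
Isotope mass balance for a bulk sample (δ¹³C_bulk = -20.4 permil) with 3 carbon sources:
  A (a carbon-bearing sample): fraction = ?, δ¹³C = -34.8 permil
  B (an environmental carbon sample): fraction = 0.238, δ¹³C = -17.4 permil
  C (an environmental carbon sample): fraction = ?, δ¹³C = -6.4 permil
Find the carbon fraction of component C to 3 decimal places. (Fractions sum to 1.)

0.361

Let f_C and f_A be the unknown fractions; fractions sum to 1 so f_C + f_A = 0.762.
Mass balance: Σ fᵢ·δᵢ = δ_bulk ⇒ f_C·(-6.4) + f_A·(-34.8) = -20.4 − (-4.141) = -16.259
Substitute f_A = 0.762 − f_C:
f_C·(-6.4 − -34.8) = -16.259 − 0.762×(-34.8) = 10.259
f_C = 10.259 / 28.4 = 0.3612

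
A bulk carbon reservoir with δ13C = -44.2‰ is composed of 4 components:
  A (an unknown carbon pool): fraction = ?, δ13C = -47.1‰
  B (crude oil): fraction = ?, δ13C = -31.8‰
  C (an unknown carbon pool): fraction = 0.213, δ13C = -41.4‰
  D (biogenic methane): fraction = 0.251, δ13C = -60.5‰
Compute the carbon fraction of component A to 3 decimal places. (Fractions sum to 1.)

0.206

Let f_A and f_B be the unknown fractions; fractions sum to 1 so f_A + f_B = 0.536.
Mass balance: Σ fᵢ·δᵢ = δ_bulk ⇒ f_A·(-47.1) + f_B·(-31.8) = -44.2 − (-24.004) = -20.196
Substitute f_B = 0.536 − f_A:
f_A·(-47.1 − -31.8) = -20.196 − 0.536×(-31.8) = -3.152
f_A = -3.152 / -15.3 = 0.2060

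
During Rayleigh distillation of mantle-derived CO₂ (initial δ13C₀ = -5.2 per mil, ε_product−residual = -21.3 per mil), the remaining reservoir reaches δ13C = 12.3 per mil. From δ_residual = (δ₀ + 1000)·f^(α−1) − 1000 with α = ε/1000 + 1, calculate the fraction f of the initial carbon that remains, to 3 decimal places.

0.441

α − 1 = ε/1000 = -0.0213
(δ_res + 1000)/(δ₀ + 1000) = (12.3 + 1000)/(-5.2 + 1000) = 1012.3/994.8 = 1.017591
f = 1.017591^(1/-0.0213) = exp(ln(1.017591)/-0.0213) = exp(0.01744/-0.0213)
f = exp(-0.8187) = 0.4410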